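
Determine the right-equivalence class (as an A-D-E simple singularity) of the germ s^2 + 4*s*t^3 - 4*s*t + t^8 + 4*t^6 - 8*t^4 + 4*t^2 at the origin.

A7

The Hessian of f at 0 has rank 1. Corank 1: A-series; mu = 7 gives A_7.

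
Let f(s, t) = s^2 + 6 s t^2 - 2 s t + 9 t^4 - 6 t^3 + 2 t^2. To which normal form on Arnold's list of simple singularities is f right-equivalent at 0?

The Hessian of f at 0 is [[2, -2], [-2, 4]] with rank 2, so corank 0. A Groebner basis of the Jacobian ideal J(f) in C{s,t} is {s, t}; counting standard monomials gives mu = 1. Corank 0: nondegenerate Morse point, so A_1.

A_{1}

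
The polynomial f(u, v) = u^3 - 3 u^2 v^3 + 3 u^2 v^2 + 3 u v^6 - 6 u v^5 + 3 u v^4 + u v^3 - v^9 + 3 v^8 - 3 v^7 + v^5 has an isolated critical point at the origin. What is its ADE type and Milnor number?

Type E7, Milnor number mu = 7.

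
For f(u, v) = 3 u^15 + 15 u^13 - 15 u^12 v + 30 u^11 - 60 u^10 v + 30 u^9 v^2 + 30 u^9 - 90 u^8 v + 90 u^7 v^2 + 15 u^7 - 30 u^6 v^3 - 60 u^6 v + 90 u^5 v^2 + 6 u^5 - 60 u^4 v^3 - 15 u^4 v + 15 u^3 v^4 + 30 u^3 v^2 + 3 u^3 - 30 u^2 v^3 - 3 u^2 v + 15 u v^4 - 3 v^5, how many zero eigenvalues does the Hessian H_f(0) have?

The Hessian at 0 is [[0, 0], [0, 0]] of rank 0; hence corank 2.

2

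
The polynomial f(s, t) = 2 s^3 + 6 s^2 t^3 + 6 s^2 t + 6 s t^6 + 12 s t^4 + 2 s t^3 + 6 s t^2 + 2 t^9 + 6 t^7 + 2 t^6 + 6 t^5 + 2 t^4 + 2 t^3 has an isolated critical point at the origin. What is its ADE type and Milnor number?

Type E_{7}, Milnor number mu = 7.

The Hessian of f at 0 has rank 0. Corank 2; j^3 = 2*(s + t)^3 is a perfect cube, so E-series; the 4-jet and mu = 7 give E_7.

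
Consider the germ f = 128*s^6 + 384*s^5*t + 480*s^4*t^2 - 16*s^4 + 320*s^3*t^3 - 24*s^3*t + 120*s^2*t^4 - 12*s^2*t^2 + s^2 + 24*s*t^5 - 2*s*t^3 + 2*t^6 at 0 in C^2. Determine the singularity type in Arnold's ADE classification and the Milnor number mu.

Type A_5, Milnor number mu = 5.

The Hessian of f at 0 is [[2, 0], [0, 0]] with rank 1, so corank 1. A Groebner basis of the Jacobian ideal J(f) in C{s,t} is {s*t^2, -s + t^3, s^2}; counting standard monomials gives mu = 5. Corank 1: A-series; mu = 5 gives A_5.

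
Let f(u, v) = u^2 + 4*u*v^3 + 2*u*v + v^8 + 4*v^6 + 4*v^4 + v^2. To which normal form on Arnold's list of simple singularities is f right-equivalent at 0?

A_{7}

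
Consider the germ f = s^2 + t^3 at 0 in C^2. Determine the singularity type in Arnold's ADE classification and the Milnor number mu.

The Hessian of f at 0 is [[2, 0], [0, 0]] with rank 1, so corank 1. A Groebner basis of the Jacobian ideal J(f) in C{s,t} is {t^2, s}; counting standard monomials gives mu = 2. Corank 1: A-series; mu = 2 gives A_2.

Type A_{2}, Milnor number mu = 2.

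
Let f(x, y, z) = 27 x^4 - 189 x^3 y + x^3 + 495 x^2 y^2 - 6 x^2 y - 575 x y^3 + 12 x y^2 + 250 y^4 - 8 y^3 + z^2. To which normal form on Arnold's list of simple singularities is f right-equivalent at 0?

The Hessian of f at 0 is [[0, 0, 0], [0, 0, 0], [0, 0, 2]] with rank 1, so corank 2. A Groebner basis of the Jacobian ideal J(f) in C{x,y,z} is {x^2/3 - 4*x*y/3 + y^4 + y^3/9 + 4*y^2/3, x^3 + 22*x^2/3 - 88*x*y/3 - 50*y^3/9 + 88*y^2/3, x^2*y + 23*x^2/9 - 92*x*y/9 - 85*y^3/27 + 92*y^2/9, 2*x^2/3 + x*y^2 - 8*x*y/3 - 16*y^3/9 + 8*y^2/3, z}; counting standard monomials gives mu = 7. Corank 2; j^3 = (x - 2*y)^3 is a perfect cube, so E-series; the 4-jet and mu = 7 give E_7.

E7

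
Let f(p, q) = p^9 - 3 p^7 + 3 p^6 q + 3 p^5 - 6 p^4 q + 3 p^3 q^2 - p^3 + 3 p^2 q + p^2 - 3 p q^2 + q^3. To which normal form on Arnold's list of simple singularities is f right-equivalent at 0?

A_2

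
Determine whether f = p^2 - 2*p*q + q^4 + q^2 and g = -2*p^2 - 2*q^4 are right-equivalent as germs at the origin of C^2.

Yes.

The Hessian of f at 0 has rank 1. Corank 1: A-series; mu = 3 gives A_3. The Hessian of g at 0 has rank 1. Corank 1: A-series; mu = 3 gives A_3. Both have type A_3, hence right-equivalent.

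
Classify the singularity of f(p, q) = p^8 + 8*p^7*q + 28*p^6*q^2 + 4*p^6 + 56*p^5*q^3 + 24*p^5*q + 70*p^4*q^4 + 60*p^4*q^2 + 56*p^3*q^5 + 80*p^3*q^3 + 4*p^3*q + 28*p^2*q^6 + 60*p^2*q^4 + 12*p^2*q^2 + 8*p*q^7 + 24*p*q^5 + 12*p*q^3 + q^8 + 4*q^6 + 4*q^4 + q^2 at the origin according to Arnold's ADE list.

The Hessian of f at 0 has rank 1. Corank 1: A-series; mu = 7 gives A_7.

A_{7}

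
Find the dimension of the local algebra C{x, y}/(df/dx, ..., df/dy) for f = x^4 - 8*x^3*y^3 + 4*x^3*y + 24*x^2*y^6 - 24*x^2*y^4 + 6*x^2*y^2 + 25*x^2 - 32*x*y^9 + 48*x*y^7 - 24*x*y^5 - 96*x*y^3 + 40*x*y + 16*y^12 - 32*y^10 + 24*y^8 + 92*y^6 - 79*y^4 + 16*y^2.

The Hessian of f at 0 has rank 1. Corank 1: A-series; mu = 3 gives A_3.

3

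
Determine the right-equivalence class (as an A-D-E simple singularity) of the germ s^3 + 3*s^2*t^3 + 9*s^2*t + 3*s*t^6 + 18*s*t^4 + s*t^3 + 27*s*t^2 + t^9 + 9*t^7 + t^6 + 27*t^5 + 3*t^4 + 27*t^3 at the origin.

E_{7}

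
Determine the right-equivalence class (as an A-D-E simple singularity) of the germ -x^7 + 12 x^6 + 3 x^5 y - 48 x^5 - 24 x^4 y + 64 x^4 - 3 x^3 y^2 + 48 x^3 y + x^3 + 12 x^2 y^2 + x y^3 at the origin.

E_{7}

The Hessian of f at 0 has rank 0. Corank 2; j^3 = x^3 is a perfect cube, so E-series; the 4-jet and mu = 7 give E_7.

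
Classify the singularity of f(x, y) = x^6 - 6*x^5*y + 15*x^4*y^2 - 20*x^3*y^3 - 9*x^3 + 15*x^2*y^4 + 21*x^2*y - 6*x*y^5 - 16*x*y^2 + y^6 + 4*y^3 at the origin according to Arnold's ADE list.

D7

The Hessian of f at 0 has rank 0. Corank 2; j^3 = -(x - y)*(3*x - 2*y)^2 has shape L^2 M (L != M), so D-series; mu = 7 gives D_7.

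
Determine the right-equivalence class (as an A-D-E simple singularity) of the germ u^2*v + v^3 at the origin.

D_{4}

The Hessian of f at 0 has rank 0. Corank 2; j^3 = v*(u^2 + v^2) splits into three distinct lines over C (the quadratic factor has nonzero discriminant), so D_4.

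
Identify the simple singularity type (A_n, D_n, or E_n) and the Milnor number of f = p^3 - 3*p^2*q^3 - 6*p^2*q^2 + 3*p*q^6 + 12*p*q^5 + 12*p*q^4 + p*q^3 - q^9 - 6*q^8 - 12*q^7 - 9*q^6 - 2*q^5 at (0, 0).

The Hessian of f at 0 is [[0, 0], [0, 0]] with rank 0, so corank 2. A Groebner basis of the Jacobian ideal J(f) in C{p,q} is {-p^2/4 + q^4 - q^3/12, p^3, p^2*q + p^2/12 + q^3/36, -p^2/2 + p*q^2 - q^3/6}; counting standard monomials gives mu = 7. Corank 2; j^3 = p^3 is a perfect cube, so E-series; the 4-jet and mu = 7 give E_7.

Type E_7, Milnor number mu = 7.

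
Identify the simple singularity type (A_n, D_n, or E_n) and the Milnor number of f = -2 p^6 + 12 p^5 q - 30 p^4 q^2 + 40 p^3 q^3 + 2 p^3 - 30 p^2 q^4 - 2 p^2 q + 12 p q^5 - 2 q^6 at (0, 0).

Type D_{7}, Milnor number mu = 7.

The Hessian of f at 0 has rank 0. Corank 2; j^3 = 2*p^2*(p - q) has shape L^2 M (L != M), so D-series; mu = 7 gives D_7.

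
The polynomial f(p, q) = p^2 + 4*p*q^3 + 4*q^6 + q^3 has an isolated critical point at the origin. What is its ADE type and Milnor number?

Type A_{2}, Milnor number mu = 2.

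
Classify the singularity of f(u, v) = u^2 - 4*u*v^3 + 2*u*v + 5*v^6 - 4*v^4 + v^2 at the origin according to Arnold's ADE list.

A_{5}

The Hessian of f at 0 has rank 1. Corank 1: A-series; mu = 5 gives A_5.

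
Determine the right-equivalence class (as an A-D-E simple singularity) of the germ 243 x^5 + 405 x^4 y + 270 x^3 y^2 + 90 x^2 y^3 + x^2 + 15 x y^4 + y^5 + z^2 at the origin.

A_4

The Hessian of f at 0 has rank 2. Corank 1: A-series; mu = 4 gives A_4.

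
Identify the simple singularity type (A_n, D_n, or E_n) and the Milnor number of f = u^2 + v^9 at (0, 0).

Type A_8, Milnor number mu = 8.

The Hessian of f at 0 has rank 1. Corank 1: A-series; mu = 8 gives A_8.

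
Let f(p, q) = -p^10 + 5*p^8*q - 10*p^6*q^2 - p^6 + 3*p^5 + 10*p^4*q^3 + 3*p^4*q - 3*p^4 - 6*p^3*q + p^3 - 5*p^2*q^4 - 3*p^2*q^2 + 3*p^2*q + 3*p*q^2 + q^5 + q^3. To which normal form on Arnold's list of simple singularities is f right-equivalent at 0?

E8

The Hessian of f at 0 has rank 0. Corank 2; j^3 = (p + q)^3 is a perfect cube, so E-series; the 5-jet and mu = 8 give E_8.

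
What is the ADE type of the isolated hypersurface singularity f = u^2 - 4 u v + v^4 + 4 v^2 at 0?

The Hessian of f at 0 is [[2, -4], [-4, 8]] with rank 1, so corank 1. A Groebner basis of the Jacobian ideal J(f) in C{u,v} is {v^3, u - 2*v}; counting standard monomials gives mu = 3. Corank 1: A-series; mu = 3 gives A_3.

A_3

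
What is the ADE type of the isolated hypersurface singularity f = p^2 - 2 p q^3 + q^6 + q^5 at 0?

The Hessian of f at 0 is [[2, 0], [0, 0]] with rank 1, so corank 1. A Groebner basis of the Jacobian ideal J(f) in C{p,q} is {-p + q^3, p^2, p*q}; counting standard monomials gives mu = 4. Corank 1: A-series; mu = 4 gives A_4.

A_4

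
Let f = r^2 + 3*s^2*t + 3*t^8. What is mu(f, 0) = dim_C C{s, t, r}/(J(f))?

9

The Hessian of f at 0 is [[0, 0, 0], [0, 0, 0], [0, 0, 2]] with rank 1, so corank 2. A Groebner basis of the Jacobian ideal J(f) in C{s,t,r} is {s^2/8 + t^7, s^3, s*t, r}; counting standard monomials gives mu = 9. Corank 2; j^3 = 3*s^2*t has shape L^2 M (L != M), so D-series; mu = 9 gives D_9.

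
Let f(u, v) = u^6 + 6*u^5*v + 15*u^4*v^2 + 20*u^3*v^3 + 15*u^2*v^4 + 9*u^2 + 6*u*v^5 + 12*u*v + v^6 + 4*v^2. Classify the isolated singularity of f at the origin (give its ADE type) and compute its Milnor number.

Type A_{5}, Milnor number mu = 5.

The Hessian of f at 0 has rank 1. Corank 1: A-series; mu = 5 gives A_5.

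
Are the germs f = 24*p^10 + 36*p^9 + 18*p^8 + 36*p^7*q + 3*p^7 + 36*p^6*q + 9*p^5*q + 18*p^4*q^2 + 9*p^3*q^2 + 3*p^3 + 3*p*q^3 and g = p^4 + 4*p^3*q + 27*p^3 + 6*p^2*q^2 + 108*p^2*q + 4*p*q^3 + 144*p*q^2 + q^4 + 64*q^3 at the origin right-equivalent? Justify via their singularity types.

No.

The Hessian of f at 0 has rank 0. Corank 2; j^3 = 3*p^3 is a perfect cube, so E-series; the 4-jet and mu = 7 give E_7. The Hessian of g at 0 has rank 0. Corank 2; j^3 = (3*p + 4*q)^3 is a perfect cube, so E-series; the 4-jet and mu = 6 give E_6. f is E_7 but g is E_6, hence not right-equivalent.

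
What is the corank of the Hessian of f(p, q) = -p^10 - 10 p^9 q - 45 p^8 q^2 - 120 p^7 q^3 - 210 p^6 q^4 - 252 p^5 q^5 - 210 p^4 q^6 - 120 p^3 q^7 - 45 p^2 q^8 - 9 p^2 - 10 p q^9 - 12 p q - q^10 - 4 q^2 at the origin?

The Hessian at 0 is [[-18, -12], [-12, -8]] of rank 1; hence corank 1.

1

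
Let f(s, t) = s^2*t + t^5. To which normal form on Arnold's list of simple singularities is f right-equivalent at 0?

The Hessian of f at 0 has rank 0. Corank 2; j^3 = s^2*t has shape L^2 M (L != M), so D-series; mu = 6 gives D_6.

D6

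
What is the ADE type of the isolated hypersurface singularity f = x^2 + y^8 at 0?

A7

The Hessian of f at 0 has rank 1. Corank 1: A-series; mu = 7 gives A_7.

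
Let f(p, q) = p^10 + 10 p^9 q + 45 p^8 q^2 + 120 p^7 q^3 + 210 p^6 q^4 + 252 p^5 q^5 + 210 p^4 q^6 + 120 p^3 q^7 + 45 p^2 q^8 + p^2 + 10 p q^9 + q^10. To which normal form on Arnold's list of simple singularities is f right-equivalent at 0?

A9

The Hessian of f at 0 is [[2, 0], [0, 0]] with rank 1, so corank 1. A Groebner basis of the Jacobian ideal J(f) in C{p,q} is {q^9, p}; counting standard monomials gives mu = 9. Corank 1: A-series; mu = 9 gives A_9.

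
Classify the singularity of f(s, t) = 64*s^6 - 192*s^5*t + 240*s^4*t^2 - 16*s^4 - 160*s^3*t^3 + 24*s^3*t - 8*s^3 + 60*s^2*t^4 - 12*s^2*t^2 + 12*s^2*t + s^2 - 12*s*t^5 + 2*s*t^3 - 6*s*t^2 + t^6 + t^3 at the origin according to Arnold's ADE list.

A_2

The Hessian of f at 0 has rank 1. Corank 1: A-series; mu = 2 gives A_2.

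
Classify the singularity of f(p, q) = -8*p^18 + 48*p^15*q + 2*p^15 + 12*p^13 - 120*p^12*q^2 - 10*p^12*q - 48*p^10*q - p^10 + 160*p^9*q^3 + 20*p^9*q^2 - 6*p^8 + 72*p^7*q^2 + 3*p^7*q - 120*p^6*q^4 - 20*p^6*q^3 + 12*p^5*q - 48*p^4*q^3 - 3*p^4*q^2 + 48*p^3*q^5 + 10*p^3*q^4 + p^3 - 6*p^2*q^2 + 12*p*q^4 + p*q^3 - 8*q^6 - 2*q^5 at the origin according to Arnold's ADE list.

The Hessian of f at 0 has rank 0. Corank 2; j^3 = p^3 is a perfect cube, so E-series; the 4-jet and mu = 7 give E_7.

E_{7}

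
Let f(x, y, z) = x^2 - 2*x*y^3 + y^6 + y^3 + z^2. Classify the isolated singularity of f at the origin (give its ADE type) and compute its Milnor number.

Type A_2, Milnor number mu = 2.

The Hessian of f at 0 is [[2, 0, 0], [0, 0, 0], [0, 0, 2]] with rank 2, so corank 1. A Groebner basis of the Jacobian ideal J(f) in C{x,y,z} is {y^2, x, z}; counting standard monomials gives mu = 2. Corank 1: A-series; mu = 2 gives A_2.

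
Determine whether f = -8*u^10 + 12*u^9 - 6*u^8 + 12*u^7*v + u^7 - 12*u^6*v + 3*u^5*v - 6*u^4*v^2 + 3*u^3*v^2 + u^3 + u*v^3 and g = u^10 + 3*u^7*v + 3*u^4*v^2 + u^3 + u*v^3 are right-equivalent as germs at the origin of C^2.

Yes.

The Hessian of f at 0 has rank 0. Corank 2; j^3 = u^3 is a perfect cube, so E-series; the 4-jet and mu = 7 give E_7. The Hessian of g at 0 has rank 0. Corank 2; j^3 = u^3 is a perfect cube, so E-series; the 4-jet and mu = 7 give E_7. Both have type E_7, hence right-equivalent.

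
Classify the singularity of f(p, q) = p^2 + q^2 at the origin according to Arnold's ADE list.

A1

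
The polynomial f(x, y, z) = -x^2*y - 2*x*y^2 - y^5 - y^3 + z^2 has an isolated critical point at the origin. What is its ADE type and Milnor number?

Type D_{6}, Milnor number mu = 6.

The Hessian of f at 0 has rank 1. Corank 2; j^3 = -y*(x + y)^2 has shape L^2 M (L != M), so D-series; mu = 6 gives D_6.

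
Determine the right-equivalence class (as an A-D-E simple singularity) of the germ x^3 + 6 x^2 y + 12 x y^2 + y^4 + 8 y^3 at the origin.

The Hessian of f at 0 has rank 0. Corank 2; j^3 = (x + 2*y)^3 is a perfect cube, so E-series; the 4-jet and mu = 6 give E_6.

E6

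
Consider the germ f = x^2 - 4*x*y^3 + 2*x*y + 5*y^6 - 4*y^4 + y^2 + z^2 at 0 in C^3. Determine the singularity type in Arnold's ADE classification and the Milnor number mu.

Type A_{5}, Milnor number mu = 5.

The Hessian of f at 0 is [[2, 2, 0], [2, 2, 0], [0, 0, 2]] with rank 2, so corank 1. A Groebner basis of the Jacobian ideal J(f) in C{x,y,z} is {x*y^2 + x/2 + y/2, -x/2 + y^3 - y/2, x^2 + 2*x*y + y^2, z}; counting standard monomials gives mu = 5. Corank 1: A-series; mu = 5 gives A_5.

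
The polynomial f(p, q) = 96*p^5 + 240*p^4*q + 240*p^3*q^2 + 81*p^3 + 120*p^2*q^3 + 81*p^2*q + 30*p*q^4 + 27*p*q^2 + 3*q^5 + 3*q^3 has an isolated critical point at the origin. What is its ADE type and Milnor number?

The Hessian of f at 0 has rank 0. Corank 2; j^3 = 3*(3*p + q)^3 is a perfect cube, so E-series; the 5-jet and mu = 8 give E_8.

Type E8, Milnor number mu = 8.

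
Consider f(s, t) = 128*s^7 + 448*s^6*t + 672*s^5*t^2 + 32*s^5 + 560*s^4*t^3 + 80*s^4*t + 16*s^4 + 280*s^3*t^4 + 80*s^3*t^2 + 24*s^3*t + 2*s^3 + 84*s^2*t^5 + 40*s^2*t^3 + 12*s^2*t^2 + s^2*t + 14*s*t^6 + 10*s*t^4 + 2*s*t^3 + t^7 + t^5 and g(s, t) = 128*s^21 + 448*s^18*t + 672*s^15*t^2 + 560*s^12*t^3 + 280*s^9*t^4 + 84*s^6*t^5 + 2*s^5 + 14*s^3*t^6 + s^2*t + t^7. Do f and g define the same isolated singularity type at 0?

Yes.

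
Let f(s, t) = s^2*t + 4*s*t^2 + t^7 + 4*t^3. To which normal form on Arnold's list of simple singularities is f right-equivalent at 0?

D8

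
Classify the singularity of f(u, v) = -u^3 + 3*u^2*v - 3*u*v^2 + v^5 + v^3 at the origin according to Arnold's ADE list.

E_{8}

The Hessian of f at 0 has rank 0. Corank 2; j^3 = -(u - v)^3 is a perfect cube, so E-series; the 5-jet and mu = 8 give E_8.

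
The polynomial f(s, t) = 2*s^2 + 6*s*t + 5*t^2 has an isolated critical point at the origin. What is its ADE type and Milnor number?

The Hessian of f at 0 is [[4, 6], [6, 10]] with rank 2, so corank 0. A Groebner basis of the Jacobian ideal J(f) in C{s,t} is {s, t}; counting standard monomials gives mu = 1. Corank 0: nondegenerate Morse point, so A_1.

Type A1, Milnor number mu = 1.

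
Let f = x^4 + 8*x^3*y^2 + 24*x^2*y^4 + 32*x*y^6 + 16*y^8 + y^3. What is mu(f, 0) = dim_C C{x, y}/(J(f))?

6

The Hessian of f at 0 is [[0, 0], [0, 0]] with rank 0, so corank 2. A Groebner basis of the Jacobian ideal J(f) in C{x,y} is {x^3, y^2}; counting standard monomials gives mu = 6. Corank 2; j^3 = y^3 is a perfect cube, so E-series; the 4-jet and mu = 6 give E_6.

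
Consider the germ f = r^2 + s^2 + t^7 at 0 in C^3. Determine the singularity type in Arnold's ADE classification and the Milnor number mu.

Type A6, Milnor number mu = 6.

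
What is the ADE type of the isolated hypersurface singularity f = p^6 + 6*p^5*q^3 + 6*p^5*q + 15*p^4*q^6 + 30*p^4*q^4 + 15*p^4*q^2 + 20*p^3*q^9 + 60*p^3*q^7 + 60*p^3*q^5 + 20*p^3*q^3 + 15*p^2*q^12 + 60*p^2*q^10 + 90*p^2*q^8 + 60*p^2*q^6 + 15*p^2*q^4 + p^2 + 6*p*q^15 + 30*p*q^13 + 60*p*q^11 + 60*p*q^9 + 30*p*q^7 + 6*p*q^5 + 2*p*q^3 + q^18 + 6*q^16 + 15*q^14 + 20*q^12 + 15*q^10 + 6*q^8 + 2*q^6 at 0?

A_{5}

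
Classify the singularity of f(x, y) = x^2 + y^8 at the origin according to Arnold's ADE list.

A7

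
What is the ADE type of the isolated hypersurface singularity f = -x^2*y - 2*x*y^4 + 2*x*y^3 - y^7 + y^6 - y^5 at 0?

The Hessian of f at 0 has rank 0. Corank 2; j^3 = -x^2*y has shape L^2 M (L != M), so D-series; mu = 7 gives D_7.

D_7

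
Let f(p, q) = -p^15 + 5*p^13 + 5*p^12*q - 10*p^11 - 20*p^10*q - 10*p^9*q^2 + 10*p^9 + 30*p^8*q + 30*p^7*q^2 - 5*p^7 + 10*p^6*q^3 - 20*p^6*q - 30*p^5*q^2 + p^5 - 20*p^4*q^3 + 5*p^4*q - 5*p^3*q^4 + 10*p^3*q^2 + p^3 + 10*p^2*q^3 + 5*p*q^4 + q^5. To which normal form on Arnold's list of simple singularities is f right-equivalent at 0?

The Hessian of f at 0 is [[0, 0], [0, 0]] with rank 0, so corank 2. A Groebner basis of the Jacobian ideal J(f) in C{p,q} is {q^5, p*q^3 + q^4/4, p^2}; counting standard monomials gives mu = 8. Corank 2; j^3 = p^3 is a perfect cube, so E-series; the 5-jet and mu = 8 give E_8.

E8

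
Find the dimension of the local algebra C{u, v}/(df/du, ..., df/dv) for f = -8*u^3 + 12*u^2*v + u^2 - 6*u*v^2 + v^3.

The Hessian of f at 0 has rank 1. Corank 1: A-series; mu = 2 gives A_2.

2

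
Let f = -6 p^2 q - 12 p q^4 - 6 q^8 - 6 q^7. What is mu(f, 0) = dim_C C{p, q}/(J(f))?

9

The Hessian of f at 0 is [[0, 0], [0, 0]] with rank 0, so corank 2. A Groebner basis of the Jacobian ideal J(f) in C{p,q} is {p^2*q^2, 8*p^2*q + p^2 + p*q^3, p*q + q^4, p^3}; counting standard monomials gives mu = 9. Corank 2; j^3 = -6*p^2*q has shape L^2 M (L != M), so D-series; mu = 9 gives D_9.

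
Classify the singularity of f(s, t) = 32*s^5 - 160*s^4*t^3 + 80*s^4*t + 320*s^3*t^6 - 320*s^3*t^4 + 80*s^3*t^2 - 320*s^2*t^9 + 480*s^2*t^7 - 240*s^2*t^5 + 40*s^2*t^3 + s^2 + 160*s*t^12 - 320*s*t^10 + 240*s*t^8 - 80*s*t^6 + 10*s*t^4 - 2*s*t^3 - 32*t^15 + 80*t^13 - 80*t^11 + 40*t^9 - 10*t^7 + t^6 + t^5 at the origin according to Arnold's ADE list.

A_4

The Hessian of f at 0 has rank 1. Corank 1: A-series; mu = 4 gives A_4.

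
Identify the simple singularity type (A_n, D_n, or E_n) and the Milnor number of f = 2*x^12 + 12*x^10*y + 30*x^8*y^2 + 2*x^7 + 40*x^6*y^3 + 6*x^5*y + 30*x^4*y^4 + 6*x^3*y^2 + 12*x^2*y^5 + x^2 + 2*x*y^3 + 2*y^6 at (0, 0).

The Hessian of f at 0 has rank 1. Corank 1: A-series; mu = 5 gives A_5.

Type A_5, Milnor number mu = 5.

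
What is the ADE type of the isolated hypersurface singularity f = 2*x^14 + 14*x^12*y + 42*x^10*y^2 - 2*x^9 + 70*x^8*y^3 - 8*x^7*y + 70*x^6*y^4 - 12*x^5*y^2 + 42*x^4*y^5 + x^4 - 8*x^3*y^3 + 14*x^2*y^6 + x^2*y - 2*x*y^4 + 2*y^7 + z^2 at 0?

The Hessian of f at 0 is [[0, 0, 0], [0, 0, 0], [0, 0, 2]] with rank 1, so corank 2. A Groebner basis of the Jacobian ideal J(f) in C{x,y,z} is {x^2/6 + x*y^3, -x*y + y^4, x^3, x^2*y, z}; counting standard monomials gives mu = 8. Corank 2; j^3 = x^2*y has shape L^2 M (L != M), so D-series; mu = 8 gives D_8.

D_8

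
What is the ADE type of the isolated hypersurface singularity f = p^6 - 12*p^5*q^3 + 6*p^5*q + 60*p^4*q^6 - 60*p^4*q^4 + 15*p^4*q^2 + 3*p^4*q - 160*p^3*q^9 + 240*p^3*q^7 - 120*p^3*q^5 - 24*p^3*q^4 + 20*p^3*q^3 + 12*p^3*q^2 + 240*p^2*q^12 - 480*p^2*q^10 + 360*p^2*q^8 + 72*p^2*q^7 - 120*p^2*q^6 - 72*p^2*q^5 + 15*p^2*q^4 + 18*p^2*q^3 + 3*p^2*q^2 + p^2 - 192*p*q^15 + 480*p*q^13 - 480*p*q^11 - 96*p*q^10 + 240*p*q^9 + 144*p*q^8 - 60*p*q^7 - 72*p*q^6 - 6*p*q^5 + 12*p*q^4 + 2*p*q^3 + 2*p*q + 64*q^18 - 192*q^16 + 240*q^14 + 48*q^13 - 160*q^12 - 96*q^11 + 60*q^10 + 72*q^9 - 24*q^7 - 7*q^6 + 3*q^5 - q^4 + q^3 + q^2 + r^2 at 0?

A_{2}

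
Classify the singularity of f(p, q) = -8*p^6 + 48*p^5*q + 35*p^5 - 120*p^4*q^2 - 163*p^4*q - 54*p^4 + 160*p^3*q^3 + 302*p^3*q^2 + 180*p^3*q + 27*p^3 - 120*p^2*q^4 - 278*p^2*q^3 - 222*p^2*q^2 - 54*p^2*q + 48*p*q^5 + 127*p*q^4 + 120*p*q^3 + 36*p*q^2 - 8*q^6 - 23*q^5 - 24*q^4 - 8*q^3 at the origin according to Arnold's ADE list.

E8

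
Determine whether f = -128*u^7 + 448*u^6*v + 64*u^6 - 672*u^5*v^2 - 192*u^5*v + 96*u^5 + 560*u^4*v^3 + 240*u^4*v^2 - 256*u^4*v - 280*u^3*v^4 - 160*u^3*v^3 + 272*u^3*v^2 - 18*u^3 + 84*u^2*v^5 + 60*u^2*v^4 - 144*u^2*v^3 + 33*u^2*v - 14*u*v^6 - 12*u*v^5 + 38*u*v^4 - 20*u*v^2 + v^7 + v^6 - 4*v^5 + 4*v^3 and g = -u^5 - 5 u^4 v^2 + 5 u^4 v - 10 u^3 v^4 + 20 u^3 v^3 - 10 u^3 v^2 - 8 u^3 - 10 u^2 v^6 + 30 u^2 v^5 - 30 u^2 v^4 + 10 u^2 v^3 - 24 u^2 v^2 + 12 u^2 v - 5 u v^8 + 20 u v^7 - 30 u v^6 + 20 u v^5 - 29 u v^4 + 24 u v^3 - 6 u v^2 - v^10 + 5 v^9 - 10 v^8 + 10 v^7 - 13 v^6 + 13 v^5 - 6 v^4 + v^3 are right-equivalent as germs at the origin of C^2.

The Hessian of f at 0 is [[0, 0], [0, 0]] with rank 0, so corank 2. A Groebner basis of the Jacobian ideal J(f) in C{u,v} is {-486*u^2 + 567*u*v + v^4 - 162*v^2, u^3 - 6*u^2 + 8*u*v - 8*v^3/27 - 8*v^2/3, u^2*v - 6*u^2 + 8*u*v - 4*v^3/9 - 8*v^2/3, -9*u^2/2 + u*v^2 + 6*u*v - 2*v^3/3 - 2*v^2}; counting standard monomials gives mu = 7. Corank 2; j^3 = -(2*u - v)*(3*u - 2*v)^2 has shape L^2 M (L != M), so D-series; mu = 7 gives D_7. The Hessian of g at 0 is [[0, 0], [0, 0]] with rank 0, so corank 2. A Groebner basis of the Jacobian ideal J(g) in C{u,v} is {5*u^2/8 + u*v^3 + 5*u*v^2/4 - 5*u*v/8 - 5*v^3/8 + 5*v^2/32, u^2 + 2*u*v^2 - u*v + v^4 - v^3 + v^2/4, u^3 - 3*u^2/8 - 3*u*v^2/2 + 3*u*v/8 + 5*v^3/8 - 3*v^2/32, u^2*v - u^2/4 - 3*u*v^2/2 + u*v/4 + v^3/2 - v^2/16}; counting standard monomials gives mu = 8. Corank 2; j^3 = -(2*u - v)^3 is a perfect cube, so E-series; the 5-jet and mu = 8 give E_8. f is D_7 but g is E_8, hence not right-equivalent.

No.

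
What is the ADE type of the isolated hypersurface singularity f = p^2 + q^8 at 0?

A7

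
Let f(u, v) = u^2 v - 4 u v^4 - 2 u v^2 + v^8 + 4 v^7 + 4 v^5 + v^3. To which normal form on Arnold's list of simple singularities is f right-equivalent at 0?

The Hessian of f at 0 is [[0, 0], [0, 0]] with rank 0, so corank 2. A Groebner basis of the Jacobian ideal J(f) in C{u,v} is {u^2*v^2 - 2*u^2*v - u^2 + 4*u*v^2 + 3*u*v/2 - 2*v^3 - v^2/2, -u^2*v - u^2/2 + u*v^3 + 2*u*v^2 + u*v/2 - v^3, -u*v/2 + v^4 + v^2/2, u^3 - 3*u^2*v + 3*u*v^2 - v^3}; counting standard monomials gives mu = 9. Corank 2; j^3 = v*(u - v)^2 has shape L^2 M (L != M), so D-series; mu = 9 gives D_9.

D_{9}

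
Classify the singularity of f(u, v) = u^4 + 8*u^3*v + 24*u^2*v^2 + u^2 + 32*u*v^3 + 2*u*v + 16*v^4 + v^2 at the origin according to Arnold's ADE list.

A_3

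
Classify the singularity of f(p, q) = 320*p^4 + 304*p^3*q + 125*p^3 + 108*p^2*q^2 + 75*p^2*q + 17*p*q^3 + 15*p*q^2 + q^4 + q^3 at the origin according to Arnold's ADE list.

E_{7}

The Hessian of f at 0 has rank 0. Corank 2; j^3 = (5*p + q)^3 is a perfect cube, so E-series; the 4-jet and mu = 7 give E_7.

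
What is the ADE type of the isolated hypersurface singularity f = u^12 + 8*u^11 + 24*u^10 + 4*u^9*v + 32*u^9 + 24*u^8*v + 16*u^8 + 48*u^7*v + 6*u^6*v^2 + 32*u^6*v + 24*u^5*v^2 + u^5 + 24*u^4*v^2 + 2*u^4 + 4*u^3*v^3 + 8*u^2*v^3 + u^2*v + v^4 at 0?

D_{5}

The Hessian of f at 0 is [[0, 0], [0, 0]] with rank 0, so corank 2. A Groebner basis of the Jacobian ideal J(f) in C{u,v} is {u^3, u^2/4 + v^3, u*v}; counting standard monomials gives mu = 5. Corank 2; j^3 = u^2*v has shape L^2 M (L != M), so D-series; mu = 5 gives D_5.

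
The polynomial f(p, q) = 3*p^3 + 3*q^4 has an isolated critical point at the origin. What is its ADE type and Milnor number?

Type E_6, Milnor number mu = 6.

The Hessian of f at 0 has rank 0. Corank 2; j^3 = 3*p^3 is a perfect cube, so E-series; the 4-jet and mu = 6 give E_6.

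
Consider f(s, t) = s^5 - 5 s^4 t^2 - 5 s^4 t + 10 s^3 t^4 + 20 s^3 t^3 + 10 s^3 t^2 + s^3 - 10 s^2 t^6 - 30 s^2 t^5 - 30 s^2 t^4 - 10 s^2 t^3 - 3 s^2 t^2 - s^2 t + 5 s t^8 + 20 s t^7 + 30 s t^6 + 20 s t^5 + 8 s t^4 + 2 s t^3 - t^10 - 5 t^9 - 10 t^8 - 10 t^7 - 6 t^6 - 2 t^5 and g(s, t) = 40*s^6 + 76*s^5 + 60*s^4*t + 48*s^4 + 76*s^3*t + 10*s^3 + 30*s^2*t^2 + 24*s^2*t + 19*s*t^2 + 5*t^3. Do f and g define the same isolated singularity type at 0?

No.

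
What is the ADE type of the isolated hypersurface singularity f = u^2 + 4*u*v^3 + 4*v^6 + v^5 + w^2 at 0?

A_4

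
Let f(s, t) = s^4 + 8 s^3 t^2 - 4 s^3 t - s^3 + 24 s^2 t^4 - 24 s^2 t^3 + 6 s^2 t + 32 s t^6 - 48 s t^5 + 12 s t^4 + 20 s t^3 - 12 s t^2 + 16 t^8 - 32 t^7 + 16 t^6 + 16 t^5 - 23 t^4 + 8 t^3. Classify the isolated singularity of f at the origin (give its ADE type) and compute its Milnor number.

Type E_6, Milnor number mu = 6.

The Hessian of f at 0 has rank 0. Corank 2; j^3 = -(s - 2*t)^3 is a perfect cube, so E-series; the 4-jet and mu = 6 give E_6.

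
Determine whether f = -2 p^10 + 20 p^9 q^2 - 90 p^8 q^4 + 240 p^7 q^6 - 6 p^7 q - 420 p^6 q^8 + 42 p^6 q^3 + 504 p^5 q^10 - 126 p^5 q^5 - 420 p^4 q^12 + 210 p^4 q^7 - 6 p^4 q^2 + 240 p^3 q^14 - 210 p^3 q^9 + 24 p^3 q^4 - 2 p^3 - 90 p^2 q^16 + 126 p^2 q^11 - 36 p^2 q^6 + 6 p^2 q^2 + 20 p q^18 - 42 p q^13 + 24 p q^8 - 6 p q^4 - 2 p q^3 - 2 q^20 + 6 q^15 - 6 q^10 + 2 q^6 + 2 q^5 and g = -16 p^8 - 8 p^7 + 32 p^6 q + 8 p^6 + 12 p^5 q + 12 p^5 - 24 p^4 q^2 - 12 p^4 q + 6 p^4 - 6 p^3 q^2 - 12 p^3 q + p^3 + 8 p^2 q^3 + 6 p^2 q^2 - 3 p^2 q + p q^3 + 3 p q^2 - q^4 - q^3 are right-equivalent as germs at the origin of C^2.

The Hessian of f at 0 has rank 0. Corank 2; j^3 = -2*p^3 is a perfect cube, so E-series; the 4-jet and mu = 7 give E_7. The Hessian of g at 0 has rank 0. Corank 2; j^3 = (p - q)^3 is a perfect cube, so E-series; the 4-jet and mu = 7 give E_7. Both have type E_7, hence right-equivalent.

Yes.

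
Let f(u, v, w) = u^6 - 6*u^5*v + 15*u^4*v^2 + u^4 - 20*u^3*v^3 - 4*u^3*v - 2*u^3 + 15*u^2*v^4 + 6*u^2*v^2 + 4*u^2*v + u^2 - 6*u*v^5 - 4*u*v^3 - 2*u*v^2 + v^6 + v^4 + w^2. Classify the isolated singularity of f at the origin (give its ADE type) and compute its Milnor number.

Type A_5, Milnor number mu = 5.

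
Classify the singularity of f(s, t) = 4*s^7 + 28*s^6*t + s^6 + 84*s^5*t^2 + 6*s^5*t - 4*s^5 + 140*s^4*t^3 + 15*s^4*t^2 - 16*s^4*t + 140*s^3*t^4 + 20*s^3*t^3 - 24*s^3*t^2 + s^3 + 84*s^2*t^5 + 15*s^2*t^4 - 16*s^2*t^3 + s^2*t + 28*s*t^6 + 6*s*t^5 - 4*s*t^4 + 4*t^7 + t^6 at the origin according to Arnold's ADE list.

D_7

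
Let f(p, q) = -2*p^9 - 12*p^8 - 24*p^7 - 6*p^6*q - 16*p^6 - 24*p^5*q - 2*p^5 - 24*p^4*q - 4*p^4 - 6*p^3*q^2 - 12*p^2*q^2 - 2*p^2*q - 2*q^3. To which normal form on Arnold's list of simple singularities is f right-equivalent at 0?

D4

The Hessian of f at 0 is [[0, 0], [0, 0]] with rank 0, so corank 2. A Groebner basis of the Jacobian ideal J(f) in C{p,q} is {q^3, p^2 + 3*q^2, p*q}; counting standard monomials gives mu = 4. Corank 2; j^3 = -2*q*(p^2 + q^2) splits into three distinct lines over C (the quadratic factor has nonzero discriminant), so D_4.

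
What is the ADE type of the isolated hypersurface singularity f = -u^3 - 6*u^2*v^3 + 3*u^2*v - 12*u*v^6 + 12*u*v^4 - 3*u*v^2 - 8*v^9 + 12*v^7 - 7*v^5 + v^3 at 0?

E8

The Hessian of f at 0 has rank 0. Corank 2; j^3 = -(u - v)^3 is a perfect cube, so E-series; the 5-jet and mu = 8 give E_8.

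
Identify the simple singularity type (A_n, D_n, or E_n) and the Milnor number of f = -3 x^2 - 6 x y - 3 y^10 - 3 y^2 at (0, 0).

The Hessian of f at 0 has rank 1. Corank 1: A-series; mu = 9 gives A_9.

Type A_{9}, Milnor number mu = 9.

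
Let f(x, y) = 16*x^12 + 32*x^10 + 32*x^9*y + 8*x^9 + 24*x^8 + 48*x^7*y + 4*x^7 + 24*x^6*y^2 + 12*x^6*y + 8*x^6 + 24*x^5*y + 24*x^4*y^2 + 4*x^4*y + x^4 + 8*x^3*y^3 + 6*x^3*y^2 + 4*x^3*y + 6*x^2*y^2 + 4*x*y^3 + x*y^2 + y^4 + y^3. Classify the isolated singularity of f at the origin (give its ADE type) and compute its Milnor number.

Type D5, Milnor number mu = 5.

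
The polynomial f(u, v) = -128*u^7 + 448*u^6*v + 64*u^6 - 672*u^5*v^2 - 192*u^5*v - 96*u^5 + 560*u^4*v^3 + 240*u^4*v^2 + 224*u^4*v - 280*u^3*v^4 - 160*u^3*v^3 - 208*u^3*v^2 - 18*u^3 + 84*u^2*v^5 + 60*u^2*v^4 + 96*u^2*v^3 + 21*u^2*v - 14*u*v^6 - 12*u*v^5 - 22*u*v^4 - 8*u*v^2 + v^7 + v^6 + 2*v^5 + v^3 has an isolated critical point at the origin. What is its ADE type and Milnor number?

The Hessian of f at 0 has rank 0. Corank 2; j^3 = -(2*u - v)*(3*u - v)^2 has shape L^2 M (L != M), so D-series; mu = 7 gives D_7.

Type D_7, Milnor number mu = 7.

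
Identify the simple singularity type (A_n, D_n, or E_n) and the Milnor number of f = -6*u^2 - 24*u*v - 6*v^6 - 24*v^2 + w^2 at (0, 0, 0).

Type A_{5}, Milnor number mu = 5.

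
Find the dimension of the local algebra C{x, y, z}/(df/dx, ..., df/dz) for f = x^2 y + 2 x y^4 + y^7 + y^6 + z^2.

7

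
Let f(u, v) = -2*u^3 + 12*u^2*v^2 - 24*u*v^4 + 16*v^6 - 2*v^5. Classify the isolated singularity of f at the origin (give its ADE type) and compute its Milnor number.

Type E8, Milnor number mu = 8.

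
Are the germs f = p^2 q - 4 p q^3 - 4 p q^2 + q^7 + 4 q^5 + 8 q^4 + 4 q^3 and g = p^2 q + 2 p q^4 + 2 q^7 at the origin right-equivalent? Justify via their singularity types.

The Hessian of f at 0 has rank 0. Corank 2; j^3 = q*(p - 2*q)^2 has shape L^2 M (L != M), so D-series; mu = 8 gives D_8. The Hessian of g at 0 has rank 0. Corank 2; j^3 = p^2*q has shape L^2 M (L != M), so D-series; mu = 8 gives D_8. Both have type D_8, hence right-equivalent.

Yes.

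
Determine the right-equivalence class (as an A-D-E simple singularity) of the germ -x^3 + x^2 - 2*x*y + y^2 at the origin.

The Hessian of f at 0 has rank 1. Corank 1: A-series; mu = 2 gives A_2.

A_2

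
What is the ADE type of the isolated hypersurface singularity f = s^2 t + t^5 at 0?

D_6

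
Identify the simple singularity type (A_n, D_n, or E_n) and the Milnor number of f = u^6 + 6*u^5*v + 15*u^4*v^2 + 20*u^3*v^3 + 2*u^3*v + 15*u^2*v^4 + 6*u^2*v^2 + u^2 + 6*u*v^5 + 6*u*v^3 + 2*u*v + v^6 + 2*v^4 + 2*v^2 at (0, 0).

The Hessian of f at 0 has rank 2. Corank 0: nondegenerate Morse point, so A_1.

Type A1, Milnor number mu = 1.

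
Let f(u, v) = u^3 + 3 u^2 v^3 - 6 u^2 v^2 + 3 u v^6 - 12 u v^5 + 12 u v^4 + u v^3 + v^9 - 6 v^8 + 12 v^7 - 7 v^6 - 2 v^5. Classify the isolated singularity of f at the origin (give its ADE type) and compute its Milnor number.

Type E_7, Milnor number mu = 7.

The Hessian of f at 0 has rank 0. Corank 2; j^3 = u^3 is a perfect cube, so E-series; the 4-jet and mu = 7 give E_7.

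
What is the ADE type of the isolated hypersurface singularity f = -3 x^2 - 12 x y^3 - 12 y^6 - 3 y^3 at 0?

A2

The Hessian of f at 0 is [[-6, 0], [0, 0]] with rank 1, so corank 1. A Groebner basis of the Jacobian ideal J(f) in C{x,y} is {y^2, x}; counting standard monomials gives mu = 2. Corank 1: A-series; mu = 2 gives A_2.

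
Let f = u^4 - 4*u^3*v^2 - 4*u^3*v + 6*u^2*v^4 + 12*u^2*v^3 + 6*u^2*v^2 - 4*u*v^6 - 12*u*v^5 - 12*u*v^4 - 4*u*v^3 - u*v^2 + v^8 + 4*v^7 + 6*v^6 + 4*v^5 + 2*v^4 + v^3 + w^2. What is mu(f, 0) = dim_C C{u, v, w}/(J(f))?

The Hessian of f at 0 is [[0, 0, 0], [0, 0, 0], [0, 0, 2]] with rank 1, so corank 2. A Groebner basis of the Jacobian ideal J(f) in C{u,v,w} is {u^3 - v^2/4, v^3, u*v - v^2, w}; counting standard monomials gives mu = 5. Corank 2; j^3 = -v^2*(u - v) has shape L^2 M (L != M), so D-series; mu = 5 gives D_5.

5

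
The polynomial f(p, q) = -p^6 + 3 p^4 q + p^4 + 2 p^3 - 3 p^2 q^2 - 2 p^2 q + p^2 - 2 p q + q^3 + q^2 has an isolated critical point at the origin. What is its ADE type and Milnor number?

Type A2, Milnor number mu = 2.

The Hessian of f at 0 has rank 1. Corank 1: A-series; mu = 2 gives A_2.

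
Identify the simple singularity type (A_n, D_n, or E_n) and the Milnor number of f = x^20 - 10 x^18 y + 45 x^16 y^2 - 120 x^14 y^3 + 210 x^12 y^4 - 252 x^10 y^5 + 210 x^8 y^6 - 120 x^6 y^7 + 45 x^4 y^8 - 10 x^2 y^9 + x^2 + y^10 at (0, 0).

Type A_{9}, Milnor number mu = 9.

The Hessian of f at 0 is [[2, 0], [0, 0]] with rank 1, so corank 1. A Groebner basis of the Jacobian ideal J(f) in C{x,y} is {y^9, x}; counting standard monomials gives mu = 9. Corank 1: A-series; mu = 9 gives A_9.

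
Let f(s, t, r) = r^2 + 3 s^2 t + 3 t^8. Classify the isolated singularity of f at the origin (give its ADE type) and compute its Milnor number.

Type D_9, Milnor number mu = 9.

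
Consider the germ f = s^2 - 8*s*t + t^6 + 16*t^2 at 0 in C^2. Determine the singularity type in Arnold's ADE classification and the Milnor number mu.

The Hessian of f at 0 has rank 1. Corank 1: A-series; mu = 5 gives A_5.

Type A5, Milnor number mu = 5.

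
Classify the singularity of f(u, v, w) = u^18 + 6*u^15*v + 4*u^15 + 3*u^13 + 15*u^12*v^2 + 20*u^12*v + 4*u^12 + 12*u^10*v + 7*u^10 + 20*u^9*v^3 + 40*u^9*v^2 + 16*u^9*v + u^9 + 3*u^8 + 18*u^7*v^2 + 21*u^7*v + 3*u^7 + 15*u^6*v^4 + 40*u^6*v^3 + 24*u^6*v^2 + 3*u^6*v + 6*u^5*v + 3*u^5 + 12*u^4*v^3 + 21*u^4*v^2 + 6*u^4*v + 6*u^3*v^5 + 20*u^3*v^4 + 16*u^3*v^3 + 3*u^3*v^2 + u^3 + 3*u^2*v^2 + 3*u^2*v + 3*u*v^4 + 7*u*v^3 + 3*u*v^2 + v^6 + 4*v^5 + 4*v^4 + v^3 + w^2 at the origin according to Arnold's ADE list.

The Hessian of f at 0 has rank 1. Corank 2; j^3 = (u + v)^3 is a perfect cube, so E-series; the 4-jet and mu = 7 give E_7.

E_{7}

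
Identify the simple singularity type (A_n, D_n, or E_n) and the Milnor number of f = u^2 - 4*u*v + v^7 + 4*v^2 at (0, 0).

Type A_{6}, Milnor number mu = 6.

The Hessian of f at 0 is [[2, -4], [-4, 8]] with rank 1, so corank 1. A Groebner basis of the Jacobian ideal J(f) in C{u,v} is {v^6, u - 2*v}; counting standard monomials gives mu = 6. Corank 1: A-series; mu = 6 gives A_6.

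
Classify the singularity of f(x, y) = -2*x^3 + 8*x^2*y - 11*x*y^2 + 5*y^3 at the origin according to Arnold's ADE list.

D_{4}

The Hessian of f at 0 has rank 0. Corank 2; j^3 = -(x - y)*(2*x^2 - 6*x*y + 5*y^2) splits into three distinct lines over C (the quadratic factor has nonzero discriminant), so D_4.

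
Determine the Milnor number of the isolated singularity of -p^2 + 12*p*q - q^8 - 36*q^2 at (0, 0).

The Hessian of f at 0 is [[-2, 12], [12, -72]] with rank 1, so corank 1. A Groebner basis of the Jacobian ideal J(f) in C{p,q} is {q^7, p - 6*q}; counting standard monomials gives mu = 7. Corank 1: A-series; mu = 7 gives A_7.

7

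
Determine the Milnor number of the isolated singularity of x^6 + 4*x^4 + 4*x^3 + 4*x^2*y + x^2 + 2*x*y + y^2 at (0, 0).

5

The Hessian of f at 0 has rank 1. Corank 1: A-series; mu = 5 gives A_5.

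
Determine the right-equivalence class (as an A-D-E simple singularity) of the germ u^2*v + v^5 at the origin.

The Hessian of f at 0 has rank 0. Corank 2; j^3 = u^2*v has shape L^2 M (L != M), so D-series; mu = 6 gives D_6.

D_{6}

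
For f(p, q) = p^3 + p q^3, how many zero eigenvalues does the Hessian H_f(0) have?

2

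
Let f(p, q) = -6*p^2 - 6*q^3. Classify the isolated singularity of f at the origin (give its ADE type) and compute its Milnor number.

Type A_{2}, Milnor number mu = 2.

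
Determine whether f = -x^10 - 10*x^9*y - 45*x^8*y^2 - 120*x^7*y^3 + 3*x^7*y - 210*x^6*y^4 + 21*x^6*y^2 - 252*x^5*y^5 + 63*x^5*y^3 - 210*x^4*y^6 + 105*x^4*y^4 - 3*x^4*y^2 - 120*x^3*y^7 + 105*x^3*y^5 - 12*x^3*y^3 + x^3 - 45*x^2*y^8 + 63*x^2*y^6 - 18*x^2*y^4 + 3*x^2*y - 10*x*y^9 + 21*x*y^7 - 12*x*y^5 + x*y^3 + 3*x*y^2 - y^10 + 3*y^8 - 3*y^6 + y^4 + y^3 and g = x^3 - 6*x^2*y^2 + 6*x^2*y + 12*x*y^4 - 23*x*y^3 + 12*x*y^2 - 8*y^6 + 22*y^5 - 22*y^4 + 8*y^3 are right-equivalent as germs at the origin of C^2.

Yes.

The Hessian of f at 0 has rank 0. Corank 2; j^3 = (x + y)^3 is a perfect cube, so E-series; the 4-jet and mu = 7 give E_7. The Hessian of g at 0 has rank 0. Corank 2; j^3 = (x + 2*y)^3 is a perfect cube, so E-series; the 4-jet and mu = 7 give E_7. Both have type E_7, hence right-equivalent.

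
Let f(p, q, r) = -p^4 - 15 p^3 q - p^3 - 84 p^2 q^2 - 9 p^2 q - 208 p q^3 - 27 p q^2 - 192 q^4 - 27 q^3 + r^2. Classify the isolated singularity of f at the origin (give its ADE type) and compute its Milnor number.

Type E7, Milnor number mu = 7.

The Hessian of f at 0 is [[0, 0, 0], [0, 0, 0], [0, 0, 2]] with rank 1, so corank 2. A Groebner basis of the Jacobian ideal J(f) in C{p,q,r} is {3*p^2 + 18*p*q + q^4 + q^3 + 27*q^2, p^3 + 63*p^2 + 378*p*q + 48*q^3 + 567*q^2, p^2*q - 13*p^2 - 78*p*q - 40*q^3/3 - 117*q^2, 2*p^2 + p*q^2 + 12*p*q + 11*q^3/3 + 18*q^2, r}; counting standard monomials gives mu = 7. Corank 2; j^3 = -(p + 3*q)^3 is a perfect cube, so E-series; the 4-jet and mu = 7 give E_7.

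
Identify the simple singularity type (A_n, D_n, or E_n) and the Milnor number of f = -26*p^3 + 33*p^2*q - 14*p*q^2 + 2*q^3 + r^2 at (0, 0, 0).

The Hessian of f at 0 has rank 1. Corank 2; j^3 = -(2*p - q)*(13*p^2 - 10*p*q + 2*q^2) splits into three distinct lines over C (the quadratic factor has nonzero discriminant), so D_4.

Type D_{4}, Milnor number mu = 4.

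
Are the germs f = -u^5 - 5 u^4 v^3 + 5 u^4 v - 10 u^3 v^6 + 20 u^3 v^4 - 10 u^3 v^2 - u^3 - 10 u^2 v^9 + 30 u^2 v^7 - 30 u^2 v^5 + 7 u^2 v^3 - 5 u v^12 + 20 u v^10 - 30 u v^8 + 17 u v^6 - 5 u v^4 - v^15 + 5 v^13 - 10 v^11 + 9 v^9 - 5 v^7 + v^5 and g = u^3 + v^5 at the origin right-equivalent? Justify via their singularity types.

Yes.

The Hessian of f at 0 has rank 0. Corank 2; j^3 = -u^3 is a perfect cube, so E-series; the 5-jet and mu = 8 give E_8. The Hessian of g at 0 has rank 0. Corank 2; j^3 = u^3 is a perfect cube, so E-series; the 5-jet and mu = 8 give E_8. Both have type E_8, hence right-equivalent.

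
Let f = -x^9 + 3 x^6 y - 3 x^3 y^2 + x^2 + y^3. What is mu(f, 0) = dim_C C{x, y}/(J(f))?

2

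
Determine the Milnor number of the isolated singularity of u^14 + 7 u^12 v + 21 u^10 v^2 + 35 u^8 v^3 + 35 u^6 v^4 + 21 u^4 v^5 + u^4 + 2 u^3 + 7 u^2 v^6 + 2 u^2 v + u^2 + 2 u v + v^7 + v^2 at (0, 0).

The Hessian of f at 0 has rank 1. Corank 1: A-series; mu = 6 gives A_6.

6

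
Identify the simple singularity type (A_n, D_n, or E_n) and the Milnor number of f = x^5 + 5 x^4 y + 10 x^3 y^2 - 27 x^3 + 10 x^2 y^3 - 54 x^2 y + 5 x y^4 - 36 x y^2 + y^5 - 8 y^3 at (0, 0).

Type E_{8}, Milnor number mu = 8.

The Hessian of f at 0 is [[0, 0], [0, 0]] with rank 0, so corank 2. A Groebner basis of the Jacobian ideal J(f) in C{x,y} is {y^5, x*y^3 + 3*y^4/4, x^2 + 4*x*y/3 + 4*y^2/9}; counting standard monomials gives mu = 8. Corank 2; j^3 = -(3*x + 2*y)^3 is a perfect cube, so E-series; the 5-jet and mu = 8 give E_8.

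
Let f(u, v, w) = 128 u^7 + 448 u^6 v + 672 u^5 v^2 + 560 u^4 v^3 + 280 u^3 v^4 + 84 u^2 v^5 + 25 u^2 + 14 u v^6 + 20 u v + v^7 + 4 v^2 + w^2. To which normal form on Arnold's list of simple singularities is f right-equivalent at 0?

A6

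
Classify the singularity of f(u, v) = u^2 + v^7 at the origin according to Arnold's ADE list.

A6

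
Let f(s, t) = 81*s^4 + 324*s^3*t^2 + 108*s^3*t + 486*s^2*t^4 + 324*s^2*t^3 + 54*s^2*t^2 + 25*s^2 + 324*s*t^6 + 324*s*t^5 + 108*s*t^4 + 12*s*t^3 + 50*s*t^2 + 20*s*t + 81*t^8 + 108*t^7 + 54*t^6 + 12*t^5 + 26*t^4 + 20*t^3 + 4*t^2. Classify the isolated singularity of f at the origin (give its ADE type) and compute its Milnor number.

Type A3, Milnor number mu = 3.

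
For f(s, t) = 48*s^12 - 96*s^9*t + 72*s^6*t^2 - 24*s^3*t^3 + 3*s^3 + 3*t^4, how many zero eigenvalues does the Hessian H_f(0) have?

The Hessian at 0 is [[0, 0], [0, 0]] of rank 0; hence corank 2.

2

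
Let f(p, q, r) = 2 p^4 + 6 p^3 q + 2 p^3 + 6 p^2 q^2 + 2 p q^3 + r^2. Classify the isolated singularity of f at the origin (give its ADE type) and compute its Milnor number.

Type E_7, Milnor number mu = 7.

The Hessian of f at 0 has rank 1. Corank 2; j^3 = 2*p^3 is a perfect cube, so E-series; the 4-jet and mu = 7 give E_7.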